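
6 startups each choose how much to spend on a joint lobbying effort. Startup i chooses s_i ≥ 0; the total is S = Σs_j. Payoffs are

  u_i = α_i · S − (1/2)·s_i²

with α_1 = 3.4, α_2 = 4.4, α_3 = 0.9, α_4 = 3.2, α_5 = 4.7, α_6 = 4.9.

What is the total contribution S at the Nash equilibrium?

Startup i's FOC: ∂u_i/∂s_i = α_i − s_i = 0, so s_i* = α_i.
NE contributions = (3.4, 4.4, 0.9, 3.2, 4.7, 4.9); S = 21.5.

21.5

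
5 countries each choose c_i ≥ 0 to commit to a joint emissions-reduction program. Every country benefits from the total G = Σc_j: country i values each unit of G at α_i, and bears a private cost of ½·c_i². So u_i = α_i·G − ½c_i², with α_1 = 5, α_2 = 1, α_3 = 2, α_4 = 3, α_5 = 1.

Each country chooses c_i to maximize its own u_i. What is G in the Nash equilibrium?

12

Country i's FOC: ∂u_i/∂c_i = α_i − c_i = 0, so c_i* = α_i.
NE contributions = (5, 1, 2, 3, 1); G = 12.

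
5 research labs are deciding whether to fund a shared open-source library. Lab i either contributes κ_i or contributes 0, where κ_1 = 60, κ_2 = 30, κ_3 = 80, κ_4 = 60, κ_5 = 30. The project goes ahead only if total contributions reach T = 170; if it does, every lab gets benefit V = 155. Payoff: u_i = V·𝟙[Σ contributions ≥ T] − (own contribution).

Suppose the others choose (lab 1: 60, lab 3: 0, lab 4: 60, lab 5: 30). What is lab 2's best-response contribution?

30

Others' total = 150. Contributing 30 brings total to 180 ≥ 170: gain V − κ_2 = 125.
Best response: 30.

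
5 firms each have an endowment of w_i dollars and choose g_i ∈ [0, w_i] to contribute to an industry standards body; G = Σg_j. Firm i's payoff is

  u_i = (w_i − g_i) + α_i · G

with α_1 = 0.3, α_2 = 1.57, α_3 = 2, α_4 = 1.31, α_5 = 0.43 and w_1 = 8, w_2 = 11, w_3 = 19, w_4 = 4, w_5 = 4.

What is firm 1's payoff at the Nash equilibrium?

∂u_i/∂g_i = α_i − 1, so firm i contributes w_i if α_i > 1, else 0.
α_i > 1 for i ∈ {2, 3, 4}; NE contributions (0, 11, 19, 4, 0), G = 34.
u_1 = (8 − 0) + 0.3·34 = 18.2.

18.2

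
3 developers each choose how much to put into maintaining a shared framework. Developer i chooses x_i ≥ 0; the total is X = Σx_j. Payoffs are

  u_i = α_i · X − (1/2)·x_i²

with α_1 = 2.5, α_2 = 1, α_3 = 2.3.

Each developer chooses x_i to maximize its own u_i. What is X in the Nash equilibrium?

5.8

Developer i's FOC: ∂u_i/∂x_i = α_i − x_i = 0, so x_i* = α_i.
NE contributions = (2.5, 1, 2.3); X = 5.8.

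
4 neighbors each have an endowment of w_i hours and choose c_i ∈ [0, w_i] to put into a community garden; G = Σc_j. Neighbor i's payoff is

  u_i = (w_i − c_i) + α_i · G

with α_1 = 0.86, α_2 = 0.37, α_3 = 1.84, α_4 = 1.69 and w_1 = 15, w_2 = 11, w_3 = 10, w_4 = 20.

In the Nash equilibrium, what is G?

∂u_i/∂c_i = α_i − 1, so neighbor i contributes w_i if α_i > 1, else 0.
α_i > 1 for i ∈ {3, 4}; NE contributions (0, 0, 10, 20), G = 30.

30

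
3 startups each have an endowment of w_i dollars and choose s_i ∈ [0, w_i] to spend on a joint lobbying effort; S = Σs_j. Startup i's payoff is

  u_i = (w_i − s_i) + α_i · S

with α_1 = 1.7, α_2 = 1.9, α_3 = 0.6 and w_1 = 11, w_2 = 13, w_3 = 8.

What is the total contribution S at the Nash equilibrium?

24

∂u_i/∂s_i = α_i − 1, so startup i contributes w_i if α_i > 1, else 0.
α_i > 1 for i ∈ {1, 2}; NE contributions (11, 13, 0), S = 24.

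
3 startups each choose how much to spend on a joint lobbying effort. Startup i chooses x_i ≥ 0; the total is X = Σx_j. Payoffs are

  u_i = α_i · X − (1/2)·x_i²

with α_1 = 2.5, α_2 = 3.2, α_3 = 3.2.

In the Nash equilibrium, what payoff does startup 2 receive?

23.36

Startup i's FOC: ∂u_i/∂x_i = α_i − x_i = 0, so x_i* = α_i.
NE contributions = (2.5, 3.2, 3.2); X = 8.9.
u_2 = α_2·X − ½·(x_2)² = 3.2·8.9 − ½·3.2² = 23.36.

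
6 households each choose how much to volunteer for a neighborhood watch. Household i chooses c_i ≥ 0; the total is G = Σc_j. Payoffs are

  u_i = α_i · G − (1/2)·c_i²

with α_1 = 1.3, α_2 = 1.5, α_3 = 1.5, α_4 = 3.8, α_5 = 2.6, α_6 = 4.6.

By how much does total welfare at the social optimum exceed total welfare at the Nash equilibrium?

Household i's FOC: ∂u_i/∂c_i = α_i − c_i = 0, so c_i* = α_i.
NE contributions = (1.3, 1.5, 1.5, 3.8, 2.6, 4.6); G = 15.3.
W^NE = (Σα)·G − ½Σα_i² = 15.3² − ½·48.55 = 209.815.
Planner sets c_i = Σα_j = 15.3 for every i, so G^SO = 6·15.3 = 91.8.
W^SO = (Σα)·G^SO − ½·6·(Σα)² = (6/2)·15.3² = 702.27.
Deadweight loss = W^SO − W^NE = 492.455.

492.455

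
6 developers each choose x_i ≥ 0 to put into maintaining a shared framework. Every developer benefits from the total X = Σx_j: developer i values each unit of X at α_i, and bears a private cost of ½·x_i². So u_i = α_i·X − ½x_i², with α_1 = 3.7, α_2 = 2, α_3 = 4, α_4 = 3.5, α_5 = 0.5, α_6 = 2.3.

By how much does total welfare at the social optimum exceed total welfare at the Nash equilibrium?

Developer i's FOC: ∂u_i/∂x_i = α_i − x_i = 0, so x_i* = α_i.
NE contributions = (3.7, 2, 4, 3.5, 0.5, 2.3); X = 16.
W^NE = (Σα)·X − ½Σα_i² = 16² − ½·51.48 = 230.26.
Planner sets x_i = Σα_j = 16 for every i, so X^SO = 6·16 = 96.
W^SO = (Σα)·X^SO − ½·6·(Σα)² = (6/2)·16² = 768.
Deadweight loss = W^SO − W^NE = 537.74.

537.74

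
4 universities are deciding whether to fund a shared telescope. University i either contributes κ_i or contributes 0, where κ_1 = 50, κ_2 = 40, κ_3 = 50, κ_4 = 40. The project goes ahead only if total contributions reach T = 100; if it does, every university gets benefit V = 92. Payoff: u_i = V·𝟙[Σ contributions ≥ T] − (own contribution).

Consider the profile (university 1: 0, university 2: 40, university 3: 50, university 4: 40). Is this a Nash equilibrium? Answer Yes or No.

Total = 130 ≥ 100: provided.
University 1 (pledges 0, payoff 92): pledging 50 → total 180, payoff 42. No gain.
University 2 (pledges 40, payoff 52): dropping to 0 → total 90, payoff 0. No gain.
University 3 (pledges 50, payoff 42): dropping to 0 → total 80, payoff 0. No gain.
University 4 (pledges 40, payoff 52): dropping to 0 → total 90, payoff 0. No gain.

Yes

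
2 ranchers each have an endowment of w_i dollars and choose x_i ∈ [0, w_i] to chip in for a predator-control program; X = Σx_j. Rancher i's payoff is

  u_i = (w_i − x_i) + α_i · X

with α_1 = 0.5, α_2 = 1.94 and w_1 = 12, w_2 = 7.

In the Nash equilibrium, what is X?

∂u_i/∂x_i = α_i − 1, so rancher i contributes w_i if α_i > 1, else 0.
α_i > 1 for i ∈ {2}; NE contributions (0, 7), X = 7.

7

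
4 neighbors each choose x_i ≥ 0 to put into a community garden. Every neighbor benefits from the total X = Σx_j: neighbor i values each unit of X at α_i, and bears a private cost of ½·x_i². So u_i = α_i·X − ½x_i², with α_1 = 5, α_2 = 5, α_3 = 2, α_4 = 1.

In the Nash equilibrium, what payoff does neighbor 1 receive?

Neighbor i's FOC: ∂u_i/∂x_i = α_i − x_i = 0, so x_i* = α_i.
NE contributions = (5, 5, 2, 1); X = 13.
u_1 = α_1·X − ½·(x_1)² = 5·13 − ½·5² = 52.5.

52.5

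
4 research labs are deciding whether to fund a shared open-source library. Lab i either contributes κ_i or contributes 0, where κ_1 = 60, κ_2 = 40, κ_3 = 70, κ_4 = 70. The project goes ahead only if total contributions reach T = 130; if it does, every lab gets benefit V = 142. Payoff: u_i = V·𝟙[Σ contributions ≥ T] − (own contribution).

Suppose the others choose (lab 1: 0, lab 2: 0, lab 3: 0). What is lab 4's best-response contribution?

Others' total = 0. Even contributing 70 gives 70 < 130: no benefit either way.
Best response: 0.

0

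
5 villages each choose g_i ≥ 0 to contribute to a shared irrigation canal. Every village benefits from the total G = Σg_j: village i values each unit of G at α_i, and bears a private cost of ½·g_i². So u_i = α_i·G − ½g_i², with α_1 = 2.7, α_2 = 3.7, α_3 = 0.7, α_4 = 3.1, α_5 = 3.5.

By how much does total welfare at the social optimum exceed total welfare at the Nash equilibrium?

303.2

Village i's FOC: ∂u_i/∂g_i = α_i − g_i = 0, so g_i* = α_i.
NE contributions = (2.7, 3.7, 0.7, 3.1, 3.5); G = 13.7.
W^NE = (Σα)·G − ½Σα_i² = 13.7² − ½·43.33 = 166.025.
Planner sets g_i = Σα_j = 13.7 for every i, so G^SO = 5·13.7 = 68.5.
W^SO = (Σα)·G^SO − ½·5·(Σα)² = (5/2)·13.7² = 469.225.
Deadweight loss = W^SO − W^NE = 303.2.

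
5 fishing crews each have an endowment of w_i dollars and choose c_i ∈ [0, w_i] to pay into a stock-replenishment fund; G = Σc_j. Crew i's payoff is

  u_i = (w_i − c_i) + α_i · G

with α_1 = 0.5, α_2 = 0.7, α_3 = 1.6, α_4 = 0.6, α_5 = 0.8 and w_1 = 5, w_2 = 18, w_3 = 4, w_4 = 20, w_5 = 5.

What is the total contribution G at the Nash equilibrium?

∂u_i/∂c_i = α_i − 1, so crew i contributes w_i if α_i > 1, else 0.
α_i > 1 for i ∈ {3}; NE contributions (0, 0, 4, 0, 0), G = 4.

4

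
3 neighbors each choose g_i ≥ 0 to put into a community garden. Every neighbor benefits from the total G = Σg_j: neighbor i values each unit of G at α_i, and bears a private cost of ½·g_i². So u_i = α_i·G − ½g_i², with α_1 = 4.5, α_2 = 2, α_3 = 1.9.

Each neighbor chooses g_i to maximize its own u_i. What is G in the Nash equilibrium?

Neighbor i's FOC: ∂u_i/∂g_i = α_i − g_i = 0, so g_i* = α_i.
NE contributions = (4.5, 2, 1.9); G = 8.4.

8.4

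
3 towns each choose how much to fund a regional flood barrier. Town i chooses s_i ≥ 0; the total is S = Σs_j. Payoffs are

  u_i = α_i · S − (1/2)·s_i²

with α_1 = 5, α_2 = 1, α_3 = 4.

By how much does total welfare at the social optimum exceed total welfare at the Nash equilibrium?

71

Town i's FOC: ∂u_i/∂s_i = α_i − s_i = 0, so s_i* = α_i.
NE contributions = (5, 1, 4); S = 10.
W^NE = (Σα)·S − ½Σα_i² = 10² − ½·42 = 79.
Planner sets s_i = Σα_j = 10 for every i, so S^SO = 3·10 = 30.
W^SO = (Σα)·S^SO − ½·3·(Σα)² = (3/2)·10² = 150.
Deadweight loss = W^SO − W^NE = 71.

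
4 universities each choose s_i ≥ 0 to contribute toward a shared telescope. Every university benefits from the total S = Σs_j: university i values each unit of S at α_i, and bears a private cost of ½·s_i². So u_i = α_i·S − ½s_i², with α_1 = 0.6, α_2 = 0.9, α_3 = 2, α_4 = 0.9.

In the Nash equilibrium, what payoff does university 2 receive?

3.555

University i's FOC: ∂u_i/∂s_i = α_i − s_i = 0, so s_i* = α_i.
NE contributions = (0.6, 0.9, 2, 0.9); S = 4.4.
u_2 = α_2·S − ½·(s_2)² = 0.9·4.4 − ½·0.9² = 3.555.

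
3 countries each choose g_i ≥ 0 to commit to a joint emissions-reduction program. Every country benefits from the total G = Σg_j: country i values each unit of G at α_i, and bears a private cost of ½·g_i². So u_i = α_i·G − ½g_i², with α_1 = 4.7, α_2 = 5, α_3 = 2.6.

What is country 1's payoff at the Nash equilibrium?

46.765

Country i's FOC: ∂u_i/∂g_i = α_i − g_i = 0, so g_i* = α_i.
NE contributions = (4.7, 5, 2.6); G = 12.3.
u_1 = α_1·G − ½·(g_1)² = 4.7·12.3 − ½·4.7² = 46.765.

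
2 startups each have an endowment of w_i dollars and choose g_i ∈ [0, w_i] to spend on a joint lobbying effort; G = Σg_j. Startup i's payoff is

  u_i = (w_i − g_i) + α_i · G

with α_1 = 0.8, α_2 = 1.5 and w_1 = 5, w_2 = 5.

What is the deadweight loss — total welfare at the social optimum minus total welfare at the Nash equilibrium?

6.5

∂u_i/∂g_i = α_i − 1, so startup i contributes w_i if α_i > 1, else 0.
α_i > 1 for i ∈ {2}; NE contributions (0, 5), G = 5.
W^NE = Σw_i − G^NE + (Σα_i)·G^NE = 10 + 1.3·5 = 16.5.
Planner: ∂(Σu_j)/∂g_i = Σα_j − 1 = 1.3 > 0, so everyone contributes w_i; G^SO = 10, W^SO = 10 + 1.3·10 = 23.
Deadweight loss = 6.5.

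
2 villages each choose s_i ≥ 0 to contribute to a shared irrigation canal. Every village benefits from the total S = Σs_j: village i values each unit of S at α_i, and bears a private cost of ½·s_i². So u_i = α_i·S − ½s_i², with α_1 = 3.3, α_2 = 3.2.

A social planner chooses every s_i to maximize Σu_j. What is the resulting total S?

13

Planner FOC: ∂(Σu_j)/∂s_i = (Σα_j) − s_i = 0, so s_i^SO = Σα_j = 6.5 for every i; S^SO = 13.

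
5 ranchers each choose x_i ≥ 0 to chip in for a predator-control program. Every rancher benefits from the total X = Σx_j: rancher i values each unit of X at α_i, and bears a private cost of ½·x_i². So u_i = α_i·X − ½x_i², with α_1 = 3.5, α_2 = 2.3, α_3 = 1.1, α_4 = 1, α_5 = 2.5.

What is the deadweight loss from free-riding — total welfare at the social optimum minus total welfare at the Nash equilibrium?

Rancher i's FOC: ∂u_i/∂x_i = α_i − x_i = 0, so x_i* = α_i.
NE contributions = (3.5, 2.3, 1.1, 1, 2.5); X = 10.4.
W^NE = (Σα)·X − ½Σα_i² = 10.4² − ½·26 = 95.16.
Planner sets x_i = Σα_j = 10.4 for every i, so X^SO = 5·10.4 = 52.
W^SO = (Σα)·X^SO − ½·5·(Σα)² = (5/2)·10.4² = 270.4.
Deadweight loss = W^SO − W^NE = 175.24.

175.24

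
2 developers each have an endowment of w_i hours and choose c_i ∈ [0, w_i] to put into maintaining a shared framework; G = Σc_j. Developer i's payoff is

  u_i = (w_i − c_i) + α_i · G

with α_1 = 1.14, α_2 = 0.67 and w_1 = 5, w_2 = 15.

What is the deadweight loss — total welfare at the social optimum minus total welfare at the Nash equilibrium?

12.15

∂u_i/∂c_i = α_i − 1, so developer i contributes w_i if α_i > 1, else 0.
α_i > 1 for i ∈ {1}; NE contributions (5, 0), G = 5.
W^NE = Σw_i − G^NE + (Σα_i)·G^NE = 20 + 0.81·5 = 24.05.
Planner: ∂(Σu_j)/∂c_i = Σα_j − 1 = 0.81 > 0, so everyone contributes w_i; G^SO = 20, W^SO = 20 + 0.81·20 = 36.2.
Deadweight loss = 12.15.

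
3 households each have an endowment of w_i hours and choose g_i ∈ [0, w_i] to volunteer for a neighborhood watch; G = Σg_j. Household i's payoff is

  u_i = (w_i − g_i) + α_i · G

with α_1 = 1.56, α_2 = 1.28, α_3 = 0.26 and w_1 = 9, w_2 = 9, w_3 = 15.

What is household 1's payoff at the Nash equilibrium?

28.08

∂u_i/∂g_i = α_i − 1, so household i contributes w_i if α_i > 1, else 0.
α_i > 1 for i ∈ {1, 2}; NE contributions (9, 9, 0), G = 18.
u_1 = (9 − 9) + 1.56·18 = 28.08.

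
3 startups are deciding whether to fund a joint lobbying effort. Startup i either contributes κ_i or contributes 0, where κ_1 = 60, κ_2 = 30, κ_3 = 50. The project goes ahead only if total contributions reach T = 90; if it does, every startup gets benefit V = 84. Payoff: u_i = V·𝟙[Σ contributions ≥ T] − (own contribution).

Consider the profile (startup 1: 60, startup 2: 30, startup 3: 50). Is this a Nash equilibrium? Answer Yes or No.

Total = 140 ≥ 90: provided.
Startup 1 (pledges 60, payoff 24): dropping to 0 → total 80, payoff 0. No gain.
Startup 2 (pledges 30, payoff 54): dropping to 0 → total 110, payoff 84. Profitable deviation.

No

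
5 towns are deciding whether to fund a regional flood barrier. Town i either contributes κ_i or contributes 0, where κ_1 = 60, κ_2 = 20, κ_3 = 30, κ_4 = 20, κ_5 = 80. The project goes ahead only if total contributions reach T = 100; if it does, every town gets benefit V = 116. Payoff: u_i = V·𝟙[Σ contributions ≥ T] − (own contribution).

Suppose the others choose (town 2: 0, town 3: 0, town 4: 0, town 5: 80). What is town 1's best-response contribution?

60

Others' total = 80. Contributing 60 brings total to 140 ≥ 100: gain V − κ_1 = 56.
Best response: 60.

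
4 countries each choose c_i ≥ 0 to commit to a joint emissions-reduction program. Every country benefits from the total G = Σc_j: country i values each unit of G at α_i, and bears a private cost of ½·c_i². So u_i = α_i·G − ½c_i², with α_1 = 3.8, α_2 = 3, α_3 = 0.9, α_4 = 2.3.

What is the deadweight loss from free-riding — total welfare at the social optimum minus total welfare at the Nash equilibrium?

Country i's FOC: ∂u_i/∂c_i = α_i − c_i = 0, so c_i* = α_i.
NE contributions = (3.8, 3, 0.9, 2.3); G = 10.
W^NE = (Σα)·G − ½Σα_i² = 10² − ½·29.54 = 85.23.
Planner sets c_i = Σα_j = 10 for every i, so G^SO = 4·10 = 40.
W^SO = (Σα)·G^SO − ½·4·(Σα)² = (4/2)·10² = 200.
Deadweight loss = W^SO − W^NE = 114.77.

114.77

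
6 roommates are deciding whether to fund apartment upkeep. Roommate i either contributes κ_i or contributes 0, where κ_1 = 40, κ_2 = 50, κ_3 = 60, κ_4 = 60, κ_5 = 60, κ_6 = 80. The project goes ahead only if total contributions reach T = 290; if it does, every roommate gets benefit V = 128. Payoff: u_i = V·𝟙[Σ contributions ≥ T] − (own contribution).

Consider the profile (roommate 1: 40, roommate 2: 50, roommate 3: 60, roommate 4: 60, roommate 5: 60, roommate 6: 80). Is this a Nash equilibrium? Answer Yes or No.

Total = 350 ≥ 290: provided.
Roommate 1 (pledges 40, payoff 88): dropping to 0 → total 310, payoff 128. Profitable deviation.

No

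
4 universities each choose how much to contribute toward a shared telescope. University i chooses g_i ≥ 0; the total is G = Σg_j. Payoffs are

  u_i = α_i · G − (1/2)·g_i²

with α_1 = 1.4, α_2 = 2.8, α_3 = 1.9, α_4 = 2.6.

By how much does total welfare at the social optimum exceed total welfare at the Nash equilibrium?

85.775

University i's FOC: ∂u_i/∂g_i = α_i − g_i = 0, so g_i* = α_i.
NE contributions = (1.4, 2.8, 1.9, 2.6); G = 8.7.
W^NE = (Σα)·G − ½Σα_i² = 8.7² − ½·20.17 = 65.605.
Planner sets g_i = Σα_j = 8.7 for every i, so G^SO = 4·8.7 = 34.8.
W^SO = (Σα)·G^SO − ½·4·(Σα)² = (4/2)·8.7² = 151.38.
Deadweight loss = W^SO − W^NE = 85.775.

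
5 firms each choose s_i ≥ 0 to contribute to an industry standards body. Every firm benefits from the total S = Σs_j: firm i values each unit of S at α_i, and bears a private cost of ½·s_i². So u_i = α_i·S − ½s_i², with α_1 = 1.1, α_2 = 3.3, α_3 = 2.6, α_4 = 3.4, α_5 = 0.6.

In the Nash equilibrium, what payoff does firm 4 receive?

31.62

Firm i's FOC: ∂u_i/∂s_i = α_i − s_i = 0, so s_i* = α_i.
NE contributions = (1.1, 3.3, 2.6, 3.4, 0.6); S = 11.
u_4 = α_4·S − ½·(s_4)² = 3.4·11 − ½·3.4² = 31.62.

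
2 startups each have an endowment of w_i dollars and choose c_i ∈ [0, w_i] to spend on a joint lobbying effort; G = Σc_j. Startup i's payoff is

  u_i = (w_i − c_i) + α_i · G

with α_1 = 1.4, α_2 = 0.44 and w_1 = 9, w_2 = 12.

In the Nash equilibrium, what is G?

9

∂u_i/∂c_i = α_i − 1, so startup i contributes w_i if α_i > 1, else 0.
α_i > 1 for i ∈ {1}; NE contributions (9, 0), G = 9.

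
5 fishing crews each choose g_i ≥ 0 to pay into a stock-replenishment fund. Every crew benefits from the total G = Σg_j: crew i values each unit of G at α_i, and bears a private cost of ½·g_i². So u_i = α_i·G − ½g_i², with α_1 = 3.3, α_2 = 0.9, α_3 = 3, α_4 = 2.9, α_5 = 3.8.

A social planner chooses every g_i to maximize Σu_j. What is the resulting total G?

Planner FOC: ∂(Σu_j)/∂g_i = (Σα_j) − g_i = 0, so g_i^SO = Σα_j = 13.9 for every i; G^SO = 69.5.

69.5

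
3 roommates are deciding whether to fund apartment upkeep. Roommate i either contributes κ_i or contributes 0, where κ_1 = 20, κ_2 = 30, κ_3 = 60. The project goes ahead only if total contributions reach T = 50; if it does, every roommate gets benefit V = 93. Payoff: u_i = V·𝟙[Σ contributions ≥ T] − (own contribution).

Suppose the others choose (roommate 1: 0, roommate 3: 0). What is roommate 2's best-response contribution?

Others' total = 0. Even contributing 30 gives 30 < 50: no benefit either way.
Best response: 0.

0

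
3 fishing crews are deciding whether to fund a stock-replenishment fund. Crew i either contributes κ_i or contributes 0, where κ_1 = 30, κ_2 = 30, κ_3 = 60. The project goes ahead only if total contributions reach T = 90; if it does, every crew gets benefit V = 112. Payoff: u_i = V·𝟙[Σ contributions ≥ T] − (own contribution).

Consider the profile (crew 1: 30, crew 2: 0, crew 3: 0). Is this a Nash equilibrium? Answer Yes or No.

No

Total = 30 < 90: not provided.
Crew 1 (pledges 30, payoff -30): dropping to 0 → total 0, payoff 0. Profitable deviation.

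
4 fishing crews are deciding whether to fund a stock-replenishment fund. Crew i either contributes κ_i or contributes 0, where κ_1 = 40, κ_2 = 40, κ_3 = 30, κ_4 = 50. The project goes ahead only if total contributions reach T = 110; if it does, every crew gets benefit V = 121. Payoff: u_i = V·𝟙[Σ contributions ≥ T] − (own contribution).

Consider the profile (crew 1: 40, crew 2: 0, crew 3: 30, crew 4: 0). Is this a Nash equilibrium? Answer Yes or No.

No

Total = 70 < 110: not provided.
Crew 1 (pledges 40, payoff -40): dropping to 0 → total 30, payoff 0. Profitable deviation.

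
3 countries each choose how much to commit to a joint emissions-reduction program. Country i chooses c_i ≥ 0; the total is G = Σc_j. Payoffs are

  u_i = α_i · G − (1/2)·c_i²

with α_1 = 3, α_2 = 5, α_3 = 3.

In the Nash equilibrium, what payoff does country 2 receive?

Country i's FOC: ∂u_i/∂c_i = α_i − c_i = 0, so c_i* = α_i.
NE contributions = (3, 5, 3); G = 11.
u_2 = α_2·G − ½·(c_2)² = 5·11 − ½·5² = 42.5.

42.5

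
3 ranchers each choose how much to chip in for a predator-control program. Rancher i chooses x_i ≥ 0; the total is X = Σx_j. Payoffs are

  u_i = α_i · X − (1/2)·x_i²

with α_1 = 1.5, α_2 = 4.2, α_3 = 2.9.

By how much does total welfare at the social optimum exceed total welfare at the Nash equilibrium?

Rancher i's FOC: ∂u_i/∂x_i = α_i − x_i = 0, so x_i* = α_i.
NE contributions = (1.5, 4.2, 2.9); X = 8.6.
W^NE = (Σα)·X − ½Σα_i² = 8.6² − ½·28.3 = 59.81.
Planner sets x_i = Σα_j = 8.6 for every i, so X^SO = 3·8.6 = 25.8.
W^SO = (Σα)·X^SO − ½·3·(Σα)² = (3/2)·8.6² = 110.94.
Deadweight loss = W^SO − W^NE = 51.13.

51.13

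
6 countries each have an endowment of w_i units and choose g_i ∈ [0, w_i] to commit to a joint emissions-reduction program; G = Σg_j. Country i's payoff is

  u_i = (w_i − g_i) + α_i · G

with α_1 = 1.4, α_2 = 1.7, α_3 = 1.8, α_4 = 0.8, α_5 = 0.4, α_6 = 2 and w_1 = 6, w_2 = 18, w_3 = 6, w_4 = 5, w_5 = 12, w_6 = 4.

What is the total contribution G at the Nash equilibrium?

∂u_i/∂g_i = α_i − 1, so country i contributes w_i if α_i > 1, else 0.
α_i > 1 for i ∈ {1, 2, 3, 6}; NE contributions (6, 18, 6, 0, 0, 4), G = 34.

34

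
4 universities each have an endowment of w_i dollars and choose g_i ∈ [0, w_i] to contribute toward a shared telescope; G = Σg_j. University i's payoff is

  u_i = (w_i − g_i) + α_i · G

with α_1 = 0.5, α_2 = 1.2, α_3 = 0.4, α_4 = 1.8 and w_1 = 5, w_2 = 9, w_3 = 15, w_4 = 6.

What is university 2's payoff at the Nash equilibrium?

∂u_i/∂g_i = α_i − 1, so university i contributes w_i if α_i > 1, else 0.
α_i > 1 for i ∈ {2, 4}; NE contributions (0, 9, 0, 6), G = 15.
u_2 = (9 − 9) + 1.2·15 = 18.

18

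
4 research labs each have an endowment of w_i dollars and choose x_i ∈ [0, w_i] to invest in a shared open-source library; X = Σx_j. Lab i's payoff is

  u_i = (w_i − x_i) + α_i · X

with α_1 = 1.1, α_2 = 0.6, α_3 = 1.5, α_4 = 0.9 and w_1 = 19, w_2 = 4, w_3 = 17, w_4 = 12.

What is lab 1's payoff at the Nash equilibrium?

39.6

∂u_i/∂x_i = α_i − 1, so lab i contributes w_i if α_i > 1, else 0.
α_i > 1 for i ∈ {1, 3}; NE contributions (19, 0, 17, 0), X = 36.
u_1 = (19 − 19) + 1.1·36 = 39.6.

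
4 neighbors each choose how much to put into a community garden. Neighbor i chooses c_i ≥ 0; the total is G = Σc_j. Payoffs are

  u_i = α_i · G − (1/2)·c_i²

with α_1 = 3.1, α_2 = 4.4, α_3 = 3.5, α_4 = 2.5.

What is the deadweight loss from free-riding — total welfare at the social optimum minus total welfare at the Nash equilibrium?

205.985

Neighbor i's FOC: ∂u_i/∂c_i = α_i − c_i = 0, so c_i* = α_i.
NE contributions = (3.1, 4.4, 3.5, 2.5); G = 13.5.
W^NE = (Σα)·G − ½Σα_i² = 13.5² − ½·47.47 = 158.515.
Planner sets c_i = Σα_j = 13.5 for every i, so G^SO = 4·13.5 = 54.
W^SO = (Σα)·G^SO − ½·4·(Σα)² = (4/2)·13.5² = 364.5.
Deadweight loss = W^SO − W^NE = 205.985.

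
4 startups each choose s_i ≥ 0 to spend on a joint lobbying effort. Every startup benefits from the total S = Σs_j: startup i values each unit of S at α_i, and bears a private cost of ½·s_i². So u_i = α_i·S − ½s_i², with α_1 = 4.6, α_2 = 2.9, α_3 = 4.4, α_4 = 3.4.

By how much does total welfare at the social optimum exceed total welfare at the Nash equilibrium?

264.335

Startup i's FOC: ∂u_i/∂s_i = α_i − s_i = 0, so s_i* = α_i.
NE contributions = (4.6, 2.9, 4.4, 3.4); S = 15.3.
W^NE = (Σα)·S − ½Σα_i² = 15.3² − ½·60.49 = 203.845.
Planner sets s_i = Σα_j = 15.3 for every i, so S^SO = 4·15.3 = 61.2.
W^SO = (Σα)·S^SO − ½·4·(Σα)² = (4/2)·15.3² = 468.18.
Deadweight loss = W^SO − W^NE = 264.335.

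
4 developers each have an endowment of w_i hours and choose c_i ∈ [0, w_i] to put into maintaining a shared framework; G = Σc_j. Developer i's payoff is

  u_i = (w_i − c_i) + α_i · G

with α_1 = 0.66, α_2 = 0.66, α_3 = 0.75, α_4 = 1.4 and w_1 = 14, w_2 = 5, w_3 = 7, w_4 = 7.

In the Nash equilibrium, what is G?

7

∂u_i/∂c_i = α_i − 1, so developer i contributes w_i if α_i > 1, else 0.
α_i > 1 for i ∈ {4}; NE contributions (0, 0, 0, 7), G = 7.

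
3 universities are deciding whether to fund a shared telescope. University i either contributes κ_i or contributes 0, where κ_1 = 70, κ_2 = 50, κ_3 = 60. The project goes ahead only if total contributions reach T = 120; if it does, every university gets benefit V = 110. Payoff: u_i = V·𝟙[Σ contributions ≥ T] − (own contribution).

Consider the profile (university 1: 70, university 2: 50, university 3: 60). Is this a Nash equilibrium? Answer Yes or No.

Total = 180 ≥ 120: provided.
University 1 (pledges 70, payoff 40): dropping to 0 → total 110, payoff 0. No gain.
University 2 (pledges 50, payoff 60): dropping to 0 → total 130, payoff 110. Profitable deviation.

No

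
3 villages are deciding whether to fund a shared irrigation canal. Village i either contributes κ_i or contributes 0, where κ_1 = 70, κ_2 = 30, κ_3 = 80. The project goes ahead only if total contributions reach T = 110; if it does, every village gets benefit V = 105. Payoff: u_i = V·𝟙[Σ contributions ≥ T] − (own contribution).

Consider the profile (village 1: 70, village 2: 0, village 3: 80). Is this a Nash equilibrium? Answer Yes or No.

Yes

Total = 150 ≥ 110: provided.
Village 1 (pledges 70, payoff 35): dropping to 0 → total 80, payoff 0. No gain.
Village 2 (pledges 0, payoff 105): pledging 30 → total 180, payoff 75. No gain.
Village 3 (pledges 80, payoff 25): dropping to 0 → total 70, payoff 0. No gain.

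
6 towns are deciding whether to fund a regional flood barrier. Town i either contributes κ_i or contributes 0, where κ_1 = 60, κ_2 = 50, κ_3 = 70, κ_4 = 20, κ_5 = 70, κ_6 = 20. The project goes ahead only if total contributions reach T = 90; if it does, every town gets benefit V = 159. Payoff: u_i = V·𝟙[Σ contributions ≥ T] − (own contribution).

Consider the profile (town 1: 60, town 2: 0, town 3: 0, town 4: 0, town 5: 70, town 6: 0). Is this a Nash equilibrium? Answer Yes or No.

Total = 130 ≥ 90: provided.
Town 1 (pledges 60, payoff 99): dropping to 0 → total 70, payoff 0. No gain.
Town 2 (pledges 0, payoff 159): pledging 50 → total 180, payoff 109. No gain.
Town 3 (pledges 0, payoff 159): pledging 70 → total 200, payoff 89. No gain.
Town 4 (pledges 0, payoff 159): pledging 20 → total 150, payoff 139. No gain.
Town 5 (pledges 70, payoff 89): dropping to 0 → total 60, payoff 0. No gain.
Town 6 (pledges 0, payoff 159): pledging 20 → total 150, payoff 139. No gain.

Yes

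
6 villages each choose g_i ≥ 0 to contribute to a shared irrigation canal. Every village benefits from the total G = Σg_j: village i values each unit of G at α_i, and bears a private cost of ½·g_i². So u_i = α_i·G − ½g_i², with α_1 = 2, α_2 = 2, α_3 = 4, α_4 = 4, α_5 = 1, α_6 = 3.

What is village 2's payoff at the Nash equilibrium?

Village i's FOC: ∂u_i/∂g_i = α_i − g_i = 0, so g_i* = α_i.
NE contributions = (2, 2, 4, 4, 1, 3); G = 16.
u_2 = α_2·G − ½·(g_2)² = 2·16 − ½·2² = 30.

30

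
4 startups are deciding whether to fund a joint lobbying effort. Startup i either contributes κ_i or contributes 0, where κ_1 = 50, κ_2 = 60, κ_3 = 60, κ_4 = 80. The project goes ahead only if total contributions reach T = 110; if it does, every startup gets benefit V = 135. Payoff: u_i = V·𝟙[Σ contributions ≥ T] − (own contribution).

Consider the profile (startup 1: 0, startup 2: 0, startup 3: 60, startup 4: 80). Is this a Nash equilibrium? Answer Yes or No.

Yes

Total = 140 ≥ 110: provided.
Startup 1 (pledges 0, payoff 135): pledging 50 → total 190, payoff 85. No gain.
Startup 2 (pledges 0, payoff 135): pledging 60 → total 200, payoff 75. No gain.
Startup 3 (pledges 60, payoff 75): dropping to 0 → total 80, payoff 0. No gain.
Startup 4 (pledges 80, payoff 55): dropping to 0 → total 60, payoff 0. No gain.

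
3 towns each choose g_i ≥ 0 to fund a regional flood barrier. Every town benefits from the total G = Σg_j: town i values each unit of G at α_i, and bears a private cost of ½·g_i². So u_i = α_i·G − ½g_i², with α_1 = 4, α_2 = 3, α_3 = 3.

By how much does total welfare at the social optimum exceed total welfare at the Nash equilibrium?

Town i's FOC: ∂u_i/∂g_i = α_i − g_i = 0, so g_i* = α_i.
NE contributions = (4, 3, 3); G = 10.
W^NE = (Σα)·G − ½Σα_i² = 10² − ½·34 = 83.
Planner sets g_i = Σα_j = 10 for every i, so G^SO = 3·10 = 30.
W^SO = (Σα)·G^SO − ½·3·(Σα)² = (3/2)·10² = 150.
Deadweight loss = W^SO − W^NE = 67.

67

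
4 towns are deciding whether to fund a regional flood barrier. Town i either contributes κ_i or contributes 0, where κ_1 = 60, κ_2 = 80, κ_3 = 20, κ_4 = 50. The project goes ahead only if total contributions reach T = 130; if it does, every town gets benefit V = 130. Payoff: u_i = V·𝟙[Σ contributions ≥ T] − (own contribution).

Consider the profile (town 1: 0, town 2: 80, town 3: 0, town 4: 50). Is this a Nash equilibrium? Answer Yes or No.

Yes

Total = 130 ≥ 130: provided.
Town 1 (pledges 0, payoff 130): pledging 60 → total 190, payoff 70. No gain.
Town 2 (pledges 80, payoff 50): dropping to 0 → total 50, payoff 0. No gain.
Town 3 (pledges 0, payoff 130): pledging 20 → total 150, payoff 110. No gain.
Town 4 (pledges 50, payoff 80): dropping to 0 → total 80, payoff 0. No gain.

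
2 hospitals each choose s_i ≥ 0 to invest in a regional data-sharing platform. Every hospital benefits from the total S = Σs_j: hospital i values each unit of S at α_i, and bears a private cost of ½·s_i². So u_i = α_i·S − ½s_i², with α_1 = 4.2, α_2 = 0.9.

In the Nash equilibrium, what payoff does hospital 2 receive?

4.185

Hospital i's FOC: ∂u_i/∂s_i = α_i − s_i = 0, so s_i* = α_i.
NE contributions = (4.2, 0.9); S = 5.1.
u_2 = α_2·S − ½·(s_2)² = 0.9·5.1 − ½·0.9² = 4.185.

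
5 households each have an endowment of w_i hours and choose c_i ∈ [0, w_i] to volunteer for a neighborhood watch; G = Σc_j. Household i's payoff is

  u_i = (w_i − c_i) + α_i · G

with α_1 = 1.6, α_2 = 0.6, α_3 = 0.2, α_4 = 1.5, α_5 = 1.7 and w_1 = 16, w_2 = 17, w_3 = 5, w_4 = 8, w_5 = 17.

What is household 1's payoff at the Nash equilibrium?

∂u_i/∂c_i = α_i − 1, so household i contributes w_i if α_i > 1, else 0.
α_i > 1 for i ∈ {1, 4, 5}; NE contributions (16, 0, 0, 8, 17), G = 41.
u_1 = (16 − 16) + 1.6·41 = 65.6.

65.6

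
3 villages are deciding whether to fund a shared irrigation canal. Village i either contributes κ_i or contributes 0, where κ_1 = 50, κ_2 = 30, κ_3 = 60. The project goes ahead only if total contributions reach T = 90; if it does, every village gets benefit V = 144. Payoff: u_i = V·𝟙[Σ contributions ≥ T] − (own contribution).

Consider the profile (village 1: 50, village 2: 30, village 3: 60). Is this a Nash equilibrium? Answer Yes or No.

No

Total = 140 ≥ 90: provided.
Village 1 (pledges 50, payoff 94): dropping to 0 → total 90, payoff 144. Profitable deviation.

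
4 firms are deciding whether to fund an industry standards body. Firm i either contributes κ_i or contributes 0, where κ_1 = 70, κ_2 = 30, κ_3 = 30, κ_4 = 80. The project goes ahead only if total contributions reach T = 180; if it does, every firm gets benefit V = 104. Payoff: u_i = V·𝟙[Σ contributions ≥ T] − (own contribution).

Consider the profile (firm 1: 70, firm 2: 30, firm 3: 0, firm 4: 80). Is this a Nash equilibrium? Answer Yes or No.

Total = 180 ≥ 180: provided.
Firm 1 (pledges 70, payoff 34): dropping to 0 → total 110, payoff 0. No gain.
Firm 2 (pledges 30, payoff 74): dropping to 0 → total 150, payoff 0. No gain.
Firm 3 (pledges 0, payoff 104): pledging 30 → total 210, payoff 74. No gain.
Firm 4 (pledges 80, payoff 24): dropping to 0 → total 100, payoff 0. No gain.

Yes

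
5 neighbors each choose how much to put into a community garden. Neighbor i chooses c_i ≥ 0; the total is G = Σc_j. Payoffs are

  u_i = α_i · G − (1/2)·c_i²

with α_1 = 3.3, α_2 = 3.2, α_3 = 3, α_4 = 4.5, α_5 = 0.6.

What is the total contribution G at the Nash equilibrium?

Neighbor i's FOC: ∂u_i/∂c_i = α_i − c_i = 0, so c_i* = α_i.
NE contributions = (3.3, 3.2, 3, 4.5, 0.6); G = 14.6.

14.6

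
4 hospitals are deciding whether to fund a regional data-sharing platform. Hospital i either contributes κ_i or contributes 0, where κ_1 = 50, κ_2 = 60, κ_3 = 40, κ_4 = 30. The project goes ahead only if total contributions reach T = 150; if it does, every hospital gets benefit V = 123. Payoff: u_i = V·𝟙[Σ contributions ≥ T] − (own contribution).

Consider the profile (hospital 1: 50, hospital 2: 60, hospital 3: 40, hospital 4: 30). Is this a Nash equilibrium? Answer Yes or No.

Total = 180 ≥ 150: provided.
Hospital 1 (pledges 50, payoff 73): dropping to 0 → total 130, payoff 0. No gain.
Hospital 2 (pledges 60, payoff 63): dropping to 0 → total 120, payoff 0. No gain.
Hospital 3 (pledges 40, payoff 83): dropping to 0 → total 140, payoff 0. No gain.
Hospital 4 (pledges 30, payoff 93): dropping to 0 → total 150, payoff 123. Profitable deviation.

No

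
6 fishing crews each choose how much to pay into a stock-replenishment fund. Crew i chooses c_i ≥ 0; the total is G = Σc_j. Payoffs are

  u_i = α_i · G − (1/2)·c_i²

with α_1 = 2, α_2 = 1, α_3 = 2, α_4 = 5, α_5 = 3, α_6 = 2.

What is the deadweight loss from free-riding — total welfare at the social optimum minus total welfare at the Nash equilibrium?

473.5

Crew i's FOC: ∂u_i/∂c_i = α_i − c_i = 0, so c_i* = α_i.
NE contributions = (2, 1, 2, 5, 3, 2); G = 15.
W^NE = (Σα)·G − ½Σα_i² = 15² − ½·47 = 201.5.
Planner sets c_i = Σα_j = 15 for every i, so G^SO = 6·15 = 90.
W^SO = (Σα)·G^SO − ½·6·(Σα)² = (6/2)·15² = 675.
Deadweight loss = W^SO − W^NE = 473.5.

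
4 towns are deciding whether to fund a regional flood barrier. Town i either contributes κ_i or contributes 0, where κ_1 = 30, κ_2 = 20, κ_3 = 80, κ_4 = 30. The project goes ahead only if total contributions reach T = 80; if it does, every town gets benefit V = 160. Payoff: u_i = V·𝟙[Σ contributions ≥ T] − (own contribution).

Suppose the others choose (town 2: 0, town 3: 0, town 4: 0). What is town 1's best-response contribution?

0

Others' total = 0. Even contributing 30 gives 30 < 80: no benefit either way.
Best response: 0.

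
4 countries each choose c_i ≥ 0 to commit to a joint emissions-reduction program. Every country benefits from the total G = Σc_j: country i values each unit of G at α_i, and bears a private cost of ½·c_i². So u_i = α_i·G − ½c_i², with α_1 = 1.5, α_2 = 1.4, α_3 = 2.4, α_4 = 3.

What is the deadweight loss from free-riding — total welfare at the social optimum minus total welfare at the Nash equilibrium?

78.375

Country i's FOC: ∂u_i/∂c_i = α_i − c_i = 0, so c_i* = α_i.
NE contributions = (1.5, 1.4, 2.4, 3); G = 8.3.
W^NE = (Σα)·G − ½Σα_i² = 8.3² − ½·18.97 = 59.405.
Planner sets c_i = Σα_j = 8.3 for every i, so G^SO = 4·8.3 = 33.2.
W^SO = (Σα)·G^SO − ½·4·(Σα)² = (4/2)·8.3² = 137.78.
Deadweight loss = W^SO − W^NE = 78.375.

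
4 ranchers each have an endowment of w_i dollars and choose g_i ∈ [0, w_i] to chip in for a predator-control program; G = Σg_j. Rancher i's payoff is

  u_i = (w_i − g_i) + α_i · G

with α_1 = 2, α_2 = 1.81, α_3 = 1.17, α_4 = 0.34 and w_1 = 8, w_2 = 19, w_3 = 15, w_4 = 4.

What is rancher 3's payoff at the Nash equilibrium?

∂u_i/∂g_i = α_i − 1, so rancher i contributes w_i if α_i > 1, else 0.
α_i > 1 for i ∈ {1, 2, 3}; NE contributions (8, 19, 15, 0), G = 42.
u_3 = (15 − 15) + 1.17·42 = 49.14.

49.14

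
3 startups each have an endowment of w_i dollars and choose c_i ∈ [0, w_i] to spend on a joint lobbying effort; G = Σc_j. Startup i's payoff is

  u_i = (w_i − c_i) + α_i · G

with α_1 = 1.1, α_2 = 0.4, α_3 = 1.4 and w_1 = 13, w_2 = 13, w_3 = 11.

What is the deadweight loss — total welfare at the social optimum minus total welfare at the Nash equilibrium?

24.7

∂u_i/∂c_i = α_i − 1, so startup i contributes w_i if α_i > 1, else 0.
α_i > 1 for i ∈ {1, 3}; NE contributions (13, 0, 11), G = 24.
W^NE = Σw_i − G^NE + (Σα_i)·G^NE = 37 + 1.9·24 = 82.6.
Planner: ∂(Σu_j)/∂c_i = Σα_j − 1 = 1.9 > 0, so everyone contributes w_i; G^SO = 37, W^SO = 37 + 1.9·37 = 107.3.
Deadweight loss = 24.7.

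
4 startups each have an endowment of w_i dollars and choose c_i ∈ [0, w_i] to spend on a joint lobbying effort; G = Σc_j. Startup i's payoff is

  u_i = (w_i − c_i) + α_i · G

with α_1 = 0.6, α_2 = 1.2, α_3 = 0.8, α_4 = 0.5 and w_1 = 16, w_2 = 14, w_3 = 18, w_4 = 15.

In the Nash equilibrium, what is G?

∂u_i/∂c_i = α_i − 1, so startup i contributes w_i if α_i > 1, else 0.
α_i > 1 for i ∈ {2}; NE contributions (0, 14, 0, 0), G = 14.

14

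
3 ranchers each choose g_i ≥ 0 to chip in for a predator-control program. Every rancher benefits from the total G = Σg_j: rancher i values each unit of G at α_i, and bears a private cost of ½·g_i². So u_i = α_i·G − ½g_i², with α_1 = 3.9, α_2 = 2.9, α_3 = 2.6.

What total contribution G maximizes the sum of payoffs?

Planner FOC: ∂(Σu_j)/∂g_i = (Σα_j) − g_i = 0, so g_i^SO = Σα_j = 9.4 for every i; G^SO = 28.2.

28.2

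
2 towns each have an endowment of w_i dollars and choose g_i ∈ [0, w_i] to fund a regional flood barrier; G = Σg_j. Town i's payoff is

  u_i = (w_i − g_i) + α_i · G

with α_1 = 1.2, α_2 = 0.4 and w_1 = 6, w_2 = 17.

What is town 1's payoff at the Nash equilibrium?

7.2

∂u_i/∂g_i = α_i − 1, so town i contributes w_i if α_i > 1, else 0.
α_i > 1 for i ∈ {1}; NE contributions (6, 0), G = 6.
u_1 = (6 − 6) + 1.2·6 = 7.2.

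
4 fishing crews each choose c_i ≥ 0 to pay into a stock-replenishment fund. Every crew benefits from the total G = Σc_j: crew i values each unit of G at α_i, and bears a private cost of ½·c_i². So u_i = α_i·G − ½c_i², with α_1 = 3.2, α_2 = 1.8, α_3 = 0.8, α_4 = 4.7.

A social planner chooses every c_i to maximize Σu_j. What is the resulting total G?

Planner FOC: ∂(Σu_j)/∂c_i = (Σα_j) − c_i = 0, so c_i^SO = Σα_j = 10.5 for every i; G^SO = 42.

42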